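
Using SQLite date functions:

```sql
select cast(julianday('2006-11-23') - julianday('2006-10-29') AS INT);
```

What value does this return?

2 days remain in October 2006 after the 29th (31 − 29).
Then 23 days into November 2006.
Total: 2 + 23 = 25.

25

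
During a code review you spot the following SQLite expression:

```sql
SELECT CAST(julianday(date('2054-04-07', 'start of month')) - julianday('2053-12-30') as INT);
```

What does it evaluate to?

92

`start of month` rewinds 2054-04-07 to 2054-04-01.
1 day remains in December 2053 after the 30th (31 − 30).
January 2054: 31 days.
February 2054: 28 days.
March 2054: 31 days.
Then 1 day into April 2054.
Total: 1 + 31 + 28 + 31 + 1 = 92.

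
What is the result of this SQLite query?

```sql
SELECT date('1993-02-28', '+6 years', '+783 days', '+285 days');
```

Adding +6 years to 1993-02-28 gives 1999-02-28.
Applying '+783 days' to 1999-02-28: counting 783 days forward gives 2001-04-21.
Applying '+285 days' to 2001-04-21: counting 285 days forward gives 2002-01-31.

2002-01-31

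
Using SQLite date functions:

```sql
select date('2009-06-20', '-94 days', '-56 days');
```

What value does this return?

Applying '-94 days' to 2009-06-20: counting 94 days back gives 2009-03-18.
Applying '-56 days' to 2009-03-18: counting 56 days back gives 2009-01-21.

2009-01-21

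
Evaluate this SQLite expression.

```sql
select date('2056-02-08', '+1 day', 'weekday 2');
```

Advancing 1 more day within February lands on 2056-02-09.
`weekday 2` advances to the next Tuesday; 2056-02-09 is a Wednesday, so it moves forward to 2056-02-15.

2056-02-15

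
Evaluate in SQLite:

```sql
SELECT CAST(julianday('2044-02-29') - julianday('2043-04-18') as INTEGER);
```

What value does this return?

12 days remain in April 2043 after the 18th (30 − 18).
Full months from May 2043 through January 2044 contribute their day counts.
Then 29 days into February 2044.
Total: 12 + 31 + 30 + 31 + 31 + 30 + 31 + 30 + 31 + 31 + 29 = 317.

317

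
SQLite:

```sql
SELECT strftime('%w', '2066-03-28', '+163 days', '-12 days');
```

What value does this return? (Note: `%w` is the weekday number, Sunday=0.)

First apply '+163 days', '-12 days': 2066-03-28 → 2066-08-26.
2066-08-26 is a Thursday; with Sunday=0 that is 4.

4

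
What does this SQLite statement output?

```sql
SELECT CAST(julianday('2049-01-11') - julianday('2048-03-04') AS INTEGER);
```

313

27 days remain in March 2048 after the 4th (31 − 4).
Full months from April 2048 through December 2048 contribute their day counts.
Then 11 days into January 2049.
Total: 27 + 30 + 31 + 30 + 31 + 31 + 30 + 31 + 30 + 31 + 11 = 313.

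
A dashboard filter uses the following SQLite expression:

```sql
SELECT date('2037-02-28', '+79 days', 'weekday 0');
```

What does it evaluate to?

2037-05-24

Applying '+79 days' to 2037-02-28: counting 79 days forward gives 2037-05-18.
`weekday 0` advances to the next Sunday; 2037-05-18 is a Monday, so it moves forward to 2037-05-24.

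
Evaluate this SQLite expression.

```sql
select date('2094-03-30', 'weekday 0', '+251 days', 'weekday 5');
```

`weekday 0` advances to the next Sunday; 2094-03-30 is a Tuesday, so it moves forward to 2094-04-04.
Applying '+251 days' to 2094-04-04: counting 251 days forward gives 2094-12-11.
`weekday 5` advances to the next Friday; 2094-12-11 is a Saturday, so it moves forward to 2094-12-17.

2094-12-17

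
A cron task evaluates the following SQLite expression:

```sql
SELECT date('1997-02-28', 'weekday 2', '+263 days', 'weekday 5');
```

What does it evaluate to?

1997-11-28

`weekday 2` advances to the next Tuesday; 1997-02-28 is a Friday, so it moves forward to 1997-03-04.
Applying '+263 days' to 1997-03-04: counting 263 days forward gives 1997-11-22.
`weekday 5` advances to the next Friday; 1997-11-22 is a Saturday, so it moves forward to 1997-11-28.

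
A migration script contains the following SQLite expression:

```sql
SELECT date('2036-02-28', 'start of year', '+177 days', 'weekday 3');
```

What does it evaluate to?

2036-07-02

`start of year` rewinds 2036-02-28 to 2036-01-01.
Applying '+177 days' to 2036-01-01: counting 177 days forward gives 2036-06-26.
`weekday 3` advances to the next Wednesday; 2036-06-26 is a Thursday, so it moves forward to 2036-07-02.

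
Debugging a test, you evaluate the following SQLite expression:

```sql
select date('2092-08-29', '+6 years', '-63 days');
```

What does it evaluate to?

Adding +6 years to 2092-08-29 gives 2098-08-29.
Applying '-63 days' to 2098-08-29: counting 63 days back gives 2098-06-27.

2098-06-27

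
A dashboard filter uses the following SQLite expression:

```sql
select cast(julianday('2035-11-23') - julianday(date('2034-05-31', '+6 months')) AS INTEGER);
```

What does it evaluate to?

357

Adding +6 months to 2034-05-31 targets 2034-11-31. November 2034 has only 30 days, so SQLite normalizes the 1-day overflow forward to 2034-12-01.
30 days remain in December 2034 after the 1st (31 − 1).
Full months from January 2035 through October 2035 contribute their day counts.
Then 23 days into November 2035.
Total: 30 + 31 + 28 + 31 + 30 + 31 + 30 + 31 + 31 + 30 + 31 + 23 = 357.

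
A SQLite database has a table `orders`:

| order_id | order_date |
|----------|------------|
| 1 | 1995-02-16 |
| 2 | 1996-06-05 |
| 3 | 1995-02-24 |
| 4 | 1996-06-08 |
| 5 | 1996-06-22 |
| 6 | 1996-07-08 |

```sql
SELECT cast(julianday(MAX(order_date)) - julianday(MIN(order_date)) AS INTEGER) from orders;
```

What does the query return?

508

MIN = 1995-02-16, MAX = 1996-07-08.
12 days remain in February 1995 after the 16th (28 − 16).
Full months from March 1995 through June 1996 contribute their day counts.
Then 8 days into July 1996.
Total: 12 + 31 + 30 + 31 + 30 + 31 + 31 + 30 + 31 + 30 + 31 + 31 + 29 + 31 + 30 + 31 + 30 + 8 = 508.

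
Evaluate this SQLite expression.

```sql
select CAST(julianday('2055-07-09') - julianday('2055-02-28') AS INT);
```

131

0 days remain in February 2055 after the 28th (28 − 28).
March 2055: 31 days.
April 2055: 30 days.
May 2055: 31 days.
June 2055: 30 days.
Then 9 days into July 2055.
Total: 0 + 31 + 30 + 31 + 30 + 9 = 131.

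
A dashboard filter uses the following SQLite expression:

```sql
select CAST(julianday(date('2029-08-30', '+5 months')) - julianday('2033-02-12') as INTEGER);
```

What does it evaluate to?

Adding +5 months to 2029-08-30 gives 2030-01-30.
1 day remains in January 2030 after the 30th (31 − 30).
Full months from February 2030 through January 2033 contribute their day counts.
Then 12 days into February 2033.
Total: 1 + 28 + 31 + 30 + 31 + 30 + 31 + 31 + 30 + 31 + 30 + 31 + 31 + 28 + 31 + 30 + 31 + 30 + 31 + 31 + 30 + 31 + 30 + 31 + 31 + 29 + 31 + 30 + 31 + 30 + 31 + 31 + 30 + 31 + 30 + 31 + 31 + 12 = 1109.
The subtraction is earlier − later, so the result is −1109 → -1109.

-1109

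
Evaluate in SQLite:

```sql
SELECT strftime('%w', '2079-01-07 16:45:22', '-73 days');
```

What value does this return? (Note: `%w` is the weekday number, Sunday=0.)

3

First apply '-73 days': 2079-01-07 16:45:22 → 2078-10-26 16:45:22.
2078-10-26 is a Wednesday; with Sunday=0 that is 3.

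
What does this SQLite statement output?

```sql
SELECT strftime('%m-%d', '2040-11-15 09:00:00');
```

`%m-%d` extracts the month-day: 11-15.

11-15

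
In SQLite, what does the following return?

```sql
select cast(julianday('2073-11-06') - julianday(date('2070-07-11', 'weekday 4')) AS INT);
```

1208

`weekday 4` advances to the next Thursday; 2070-07-11 is a Friday, so it moves forward to 2070-07-17.
14 days remain in July 2070 after the 17th (31 − 17).
Full months from August 2070 through October 2073 contribute their day counts.
Then 6 days into November 2073.
Total: 14 + 31 + 30 + 31 + 30 + 31 + 31 + 28 + 31 + 30 + 31 + 30 + 31 + 31 + 30 + 31 + 30 + 31 + 31 + 29 + 31 + 30 + 31 + 30 + 31 + 31 + 30 + 31 + 30 + 31 + 31 + 28 + 31 + 30 + 31 + 30 + 31 + 31 + 30 + 31 + 6 = 1208.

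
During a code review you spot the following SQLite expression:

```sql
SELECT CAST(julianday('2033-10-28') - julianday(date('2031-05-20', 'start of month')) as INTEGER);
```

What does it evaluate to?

`start of month` rewinds 2031-05-20 to 2031-05-01.
30 days remain in May 2031 after the 1st (31 − 1).
Full months from June 2031 through September 2033 contribute their day counts.
Then 28 days into October 2033.
Total: 30 + 30 + 31 + 31 + 30 + 31 + 30 + 31 + 31 + 29 + 31 + 30 + 31 + 30 + 31 + 31 + 30 + 31 + 30 + 31 + 31 + 28 + 31 + 30 + 31 + 30 + 31 + 31 + 30 + 28 = 911.

911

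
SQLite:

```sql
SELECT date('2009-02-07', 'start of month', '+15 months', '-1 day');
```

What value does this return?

`start of month` rewinds 2009-02-07 to 2009-02-01.
Adding +15 months to 2009-02-01 gives 2010-05-01.
Going back 1 day from 2010-05-01 reaches 2010-04-30 (last day of April, 30 days).

2010-04-30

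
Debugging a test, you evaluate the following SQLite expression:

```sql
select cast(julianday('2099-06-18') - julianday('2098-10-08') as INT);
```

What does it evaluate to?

253

23 days remain in October 2098 after the 8th (31 − 8).
Full months from November 2098 through May 2099 contribute their day counts.
Then 18 days into June 2099.
Total: 23 + 30 + 31 + 31 + 28 + 31 + 30 + 31 + 18 = 253.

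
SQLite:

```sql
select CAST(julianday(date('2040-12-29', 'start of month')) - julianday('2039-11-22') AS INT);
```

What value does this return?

`start of month` rewinds 2040-12-29 to 2040-12-01.
8 days remain in November 2039 after the 22nd (30 − 22).
Full months from December 2039 through November 2040 contribute their day counts.
Then 1 day into December 2040.
Total: 8 + 31 + 31 + 29 + 31 + 30 + 31 + 30 + 31 + 31 + 30 + 31 + 30 + 1 = 375.

375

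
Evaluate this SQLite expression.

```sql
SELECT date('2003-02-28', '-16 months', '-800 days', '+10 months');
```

2000-06-20

Adding -16 months to 2003-02-28 gives 2001-10-28.
Applying '-800 days' to 2001-10-28: counting 800 days back gives 1999-08-20.
Adding +10 months to 1999-08-20 gives 2000-06-20.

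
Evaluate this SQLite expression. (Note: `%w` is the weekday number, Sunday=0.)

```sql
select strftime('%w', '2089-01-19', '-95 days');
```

First apply '-95 days': 2089-01-19 → 2088-10-16.
2088-10-16 is a Saturday; with Sunday=0 that is 6.

6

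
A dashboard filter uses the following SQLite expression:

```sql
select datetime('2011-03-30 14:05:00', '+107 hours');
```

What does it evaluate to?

+107 hours from 2011-03-30 14:05:00 is 2011-04-04 01:05:00 (crosses midnight).

2011-04-04 01:05:00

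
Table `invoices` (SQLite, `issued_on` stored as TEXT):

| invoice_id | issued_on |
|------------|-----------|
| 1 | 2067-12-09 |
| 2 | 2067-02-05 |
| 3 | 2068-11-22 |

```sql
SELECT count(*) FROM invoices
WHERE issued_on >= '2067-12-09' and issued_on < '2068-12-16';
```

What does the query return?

Rows in [2067-12-09, 2068-12-16): 2067-12-09, 2068-11-22 → 2 rows.

2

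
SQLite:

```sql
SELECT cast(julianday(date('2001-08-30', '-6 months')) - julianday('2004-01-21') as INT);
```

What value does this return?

-1055

Adding -6 months to 2001-08-30 targets 2001-02-30. February 2001 has only 28 days, so SQLite normalizes the 2-day overflow forward to 2001-03-02.
29 days remain in March 2001 after the 2nd (31 − 2).
Full months from April 2001 through December 2003 contribute their day counts.
Then 21 days into January 2004.
Total: 29 + 30 + 31 + 30 + 31 + 31 + 30 + 31 + 30 + 31 + 31 + 28 + 31 + 30 + 31 + 30 + 31 + 31 + 30 + 31 + 30 + 31 + 31 + 28 + 31 + 30 + 31 + 30 + 31 + 31 + 30 + 31 + 30 + 31 + 21 = 1055.
The subtraction is earlier − later, so the result is −1055 → -1055.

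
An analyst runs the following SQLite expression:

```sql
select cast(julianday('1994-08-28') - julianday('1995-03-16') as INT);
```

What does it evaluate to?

3 days remain in August 1994 after the 28th (31 − 28).
Full months from September 1994 through February 1995 contribute their day counts.
Then 16 days into March 1995.
Total: 3 + 30 + 31 + 30 + 31 + 31 + 28 + 16 = 200.
The subtraction is earlier − later, so the result is −200 → -200.

-200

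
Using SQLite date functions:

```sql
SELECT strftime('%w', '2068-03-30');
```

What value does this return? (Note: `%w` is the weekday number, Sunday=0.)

5

2068-03-30 is a Friday; with Sunday=0 that is 5.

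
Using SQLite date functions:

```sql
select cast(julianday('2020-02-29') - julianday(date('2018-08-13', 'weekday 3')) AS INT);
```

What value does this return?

563

`weekday 3` advances to the next Wednesday; 2018-08-13 is a Monday, so it moves forward to 2018-08-15.
16 days remain in August 2018 after the 15th (31 − 15).
Full months from September 2018 through January 2020 contribute their day counts.
Then 29 days into February 2020.
Total: 16 + 30 + 31 + 30 + 31 + 31 + 28 + 31 + 30 + 31 + 30 + 31 + 31 + 30 + 31 + 30 + 31 + 31 + 29 = 563.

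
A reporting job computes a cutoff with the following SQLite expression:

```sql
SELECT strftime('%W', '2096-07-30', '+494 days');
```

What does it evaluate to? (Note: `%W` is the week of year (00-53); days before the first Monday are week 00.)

48

First apply '+494 days': 2096-07-30 → 2097-12-06.
2097-12-06 is a Friday. SQLite's %W counts Mondays since the year started; the result is 48.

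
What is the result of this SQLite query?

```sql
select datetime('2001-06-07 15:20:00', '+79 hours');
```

+79 hours from 2001-06-07 15:20:00 is 2001-06-10 22:20:00 (crosses midnight).

2001-06-10 22:20:00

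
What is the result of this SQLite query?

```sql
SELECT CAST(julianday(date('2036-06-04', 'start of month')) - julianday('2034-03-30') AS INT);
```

`start of month` rewinds 2036-06-04 to 2036-06-01.
1 day remains in March 2034 after the 30th (31 − 30).
Full months from April 2034 through May 2036 contribute their day counts.
Then 1 day into June 2036.
Total: 1 + 30 + 31 + 30 + 31 + 31 + 30 + 31 + 30 + 31 + 31 + 28 + 31 + 30 + 31 + 30 + 31 + 31 + 30 + 31 + 30 + 31 + 31 + 29 + 31 + 30 + 31 + 1 = 794.

794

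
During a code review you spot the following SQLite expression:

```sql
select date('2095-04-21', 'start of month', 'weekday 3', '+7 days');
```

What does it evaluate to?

2095-04-13

`start of month` rewinds 2095-04-21 to 2095-04-01.
`weekday 3` advances to the next Wednesday; 2095-04-01 is a Friday, so it moves forward to 2095-04-06.
Advancing 7 more days within April lands on 2095-04-13.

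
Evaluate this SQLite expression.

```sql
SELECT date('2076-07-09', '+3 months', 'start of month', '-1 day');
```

Adding +3 months to 2076-07-09 gives 2076-10-09.
`start of month` rewinds 2076-10-09 to 2076-10-01.
Going back 1 day from 2076-10-01 reaches 2076-09-30 (last day of September, 30 days).

2076-09-30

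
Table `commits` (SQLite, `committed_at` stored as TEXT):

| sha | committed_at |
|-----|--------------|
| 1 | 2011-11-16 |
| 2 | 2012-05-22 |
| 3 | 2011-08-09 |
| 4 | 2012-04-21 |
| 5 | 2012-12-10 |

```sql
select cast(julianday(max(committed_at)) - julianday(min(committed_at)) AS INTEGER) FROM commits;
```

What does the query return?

489

MIN = 2011-08-09, MAX = 2012-12-10.
22 days remain in August 2011 after the 9th (31 − 9).
Full months from September 2011 through November 2012 contribute their day counts.
Then 10 days into December 2012.
Total: 22 + 30 + 31 + 30 + 31 + 31 + 29 + 31 + 30 + 31 + 30 + 31 + 31 + 30 + 31 + 30 + 10 = 489.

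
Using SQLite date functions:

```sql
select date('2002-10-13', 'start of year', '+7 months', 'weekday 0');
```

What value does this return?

2002-08-04

`start of year` rewinds 2002-10-13 to 2002-01-01.
Adding +7 months to 2002-01-01 gives 2002-08-01.
`weekday 0` advances to the next Sunday; 2002-08-01 is a Thursday, so it moves forward to 2002-08-04.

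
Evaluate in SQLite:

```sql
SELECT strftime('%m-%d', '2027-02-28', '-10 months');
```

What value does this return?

04-28

First apply '-10 months': 2027-02-28 → 2026-04-28.
`%m-%d` extracts the month-day: 04-28.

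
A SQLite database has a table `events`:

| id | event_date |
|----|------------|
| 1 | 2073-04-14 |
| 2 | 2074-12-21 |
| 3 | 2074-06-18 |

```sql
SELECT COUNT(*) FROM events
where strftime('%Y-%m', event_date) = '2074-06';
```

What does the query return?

1

Rows with year-month 2074-06: 2074-06-18 → 1.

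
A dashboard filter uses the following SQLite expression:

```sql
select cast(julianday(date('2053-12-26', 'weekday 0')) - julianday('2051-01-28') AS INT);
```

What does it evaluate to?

`weekday 0` advances to the next Sunday; 2053-12-26 is a Friday, so it moves forward to 2053-12-28.
3 days remain in January 2051 after the 28th (31 − 28).
Full months from February 2051 through November 2053 contribute their day counts.
Then 28 days into December 2053.
Total: 3 + 28 + 31 + 30 + 31 + 30 + 31 + 31 + 30 + 31 + 30 + 31 + 31 + 29 + 31 + 30 + 31 + 30 + 31 + 31 + 30 + 31 + 30 + 31 + 31 + 28 + 31 + 30 + 31 + 30 + 31 + 31 + 30 + 31 + 30 + 28 = 1065.

1065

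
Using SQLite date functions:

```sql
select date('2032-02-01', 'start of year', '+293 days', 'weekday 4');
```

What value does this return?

`start of year` rewinds 2032-02-01 to 2032-01-01.
Applying '+293 days' to 2032-01-01: counting 293 days forward gives 2032-10-20.
`weekday 4` advances to the next Thursday; 2032-10-20 is a Wednesday, so it moves forward to 2032-10-21.

2032-10-21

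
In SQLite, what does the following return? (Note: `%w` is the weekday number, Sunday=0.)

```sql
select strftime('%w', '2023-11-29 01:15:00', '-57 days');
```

2

First apply '-57 days': 2023-11-29 01:15:00 → 2023-10-03 01:15:00.
2023-10-03 is a Tuesday; with Sunday=0 that is 2.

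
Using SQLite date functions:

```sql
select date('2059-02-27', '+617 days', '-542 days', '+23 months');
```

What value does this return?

Applying '+617 days' to 2059-02-27: counting 617 days forward gives 2060-11-05.
Applying '-542 days' to 2060-11-05: counting 542 days back gives 2059-05-13.
Adding +23 months to 2059-05-13 gives 2061-04-13.

2061-04-13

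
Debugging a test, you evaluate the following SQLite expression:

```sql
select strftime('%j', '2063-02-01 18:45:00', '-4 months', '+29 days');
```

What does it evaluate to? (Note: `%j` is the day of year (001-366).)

First apply '-4 months', '+29 days': 2063-02-01 18:45:00 → 2062-10-30 18:45:00.
Day-of-year for 2062-10-30: days since 2062-01-01 inclusive = 303, zero-padded to 303.

303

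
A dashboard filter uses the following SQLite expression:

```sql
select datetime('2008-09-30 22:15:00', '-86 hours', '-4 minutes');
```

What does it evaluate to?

2008-09-27 08:11:00

-86 hours from 2008-09-30 22:15:00 is 2008-09-27 08:15:00 (crosses midnight).
-4 minutes from 2008-09-27 08:15:00 is 2008-09-27 08:11:00.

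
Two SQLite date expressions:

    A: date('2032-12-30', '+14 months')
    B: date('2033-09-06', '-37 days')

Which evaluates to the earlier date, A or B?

A = 2034-03-02.
B = 2033-07-31.
B is earlier.

B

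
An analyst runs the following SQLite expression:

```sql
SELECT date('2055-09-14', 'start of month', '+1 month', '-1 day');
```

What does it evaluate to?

2055-09-30

`start of month` rewinds 2055-09-14 to 2055-09-01.
Adding +1 month to 2055-09-01 gives 2055-10-01.
Going back 1 day from 2055-10-01 reaches 2055-09-30 (last day of September, 30 days).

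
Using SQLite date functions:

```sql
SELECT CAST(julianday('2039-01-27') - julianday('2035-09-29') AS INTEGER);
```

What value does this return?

1 day remains in September 2035 after the 29th (30 − 29).
Full months from October 2035 through December 2038 contribute their day counts.
Then 27 days into January 2039.
Total: 1 + 31 + 30 + 31 + 31 + 29 + 31 + 30 + 31 + 30 + 31 + 31 + 30 + 31 + 30 + 31 + 31 + 28 + 31 + 30 + 31 + 30 + 31 + 31 + 30 + 31 + 30 + 31 + 31 + 28 + 31 + 30 + 31 + 30 + 31 + 31 + 30 + 31 + 30 + 31 + 27 = 1216.

1216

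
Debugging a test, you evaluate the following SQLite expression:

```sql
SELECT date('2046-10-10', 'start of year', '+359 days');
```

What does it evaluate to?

2046-12-26

`start of year` rewinds 2046-10-10 to 2046-01-01.
Applying '+359 days' to 2046-01-01: counting 359 days forward gives 2046-12-26.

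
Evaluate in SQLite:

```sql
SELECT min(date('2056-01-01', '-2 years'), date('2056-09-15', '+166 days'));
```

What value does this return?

2054-01-01

date('2056-01-01', '-2 years') → 2054-01-01.
date('2056-09-15', '+166 days') → 2057-02-28.
Earlier of the two is 2054-01-01.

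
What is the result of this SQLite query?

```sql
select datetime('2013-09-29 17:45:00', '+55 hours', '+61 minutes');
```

+55 hours from 2013-09-29 17:45:00 is 2013-10-02 00:45:00 (crosses midnight).
61 minutes = 1h 1m; +61 minutes from 2013-10-02 00:45:00 is 2013-10-02 01:46:00.

2013-10-02 01:46:00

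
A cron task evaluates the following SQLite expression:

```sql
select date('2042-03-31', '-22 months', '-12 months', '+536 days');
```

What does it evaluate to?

2040-11-17

Adding -22 months to 2042-03-31 gives 2040-05-31.
Adding -12 months to 2040-05-31 gives 2039-05-31.
Applying '+536 days' to 2039-05-31: counting 536 days forward gives 2040-11-17.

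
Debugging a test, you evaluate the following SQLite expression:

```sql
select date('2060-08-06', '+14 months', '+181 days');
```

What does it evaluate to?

2062-04-05

Adding +14 months to 2060-08-06 gives 2061-10-06.
Applying '+181 days' to 2061-10-06: counting 181 days forward gives 2062-04-05.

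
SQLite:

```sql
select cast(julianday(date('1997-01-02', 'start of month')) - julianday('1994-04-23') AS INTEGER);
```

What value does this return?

`start of month` rewinds 1997-01-02 to 1997-01-01.
7 days remain in April 1994 after the 23rd (30 − 23).
Full months from May 1994 through December 1996 contribute their day counts.
Then 1 day into January 1997.
Total: 7 + 31 + 30 + 31 + 31 + 30 + 31 + 30 + 31 + 31 + 28 + 31 + 30 + 31 + 30 + 31 + 31 + 30 + 31 + 30 + 31 + 31 + 29 + 31 + 30 + 31 + 30 + 31 + 31 + 30 + 31 + 30 + 31 + 1 = 984.

984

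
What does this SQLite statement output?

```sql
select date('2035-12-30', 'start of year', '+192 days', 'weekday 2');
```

`start of year` rewinds 2035-12-30 to 2035-01-01.
Applying '+192 days' to 2035-01-01: counting 192 days forward gives 2035-07-12.
`weekday 2` advances to the next Tuesday; 2035-07-12 is a Thursday, so it moves forward to 2035-07-17.

2035-07-17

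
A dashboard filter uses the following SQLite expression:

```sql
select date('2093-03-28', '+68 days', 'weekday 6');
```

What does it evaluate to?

Applying '+68 days' to 2093-03-28: counting 68 days forward gives 2093-06-04.
`weekday 6` advances to the next Saturday; 2093-06-04 is a Thursday, so it moves forward to 2093-06-06.

2093-06-06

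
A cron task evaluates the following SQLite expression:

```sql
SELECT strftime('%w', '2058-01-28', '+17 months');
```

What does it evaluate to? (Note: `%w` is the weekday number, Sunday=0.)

First apply '+17 months': 2058-01-28 → 2059-06-28.
2059-06-28 is a Saturday; with Sunday=0 that is 6.

6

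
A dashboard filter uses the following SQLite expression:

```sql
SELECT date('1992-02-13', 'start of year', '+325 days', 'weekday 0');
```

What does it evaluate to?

`start of year` rewinds 1992-02-13 to 1992-01-01.
Applying '+325 days' to 1992-01-01: counting 325 days forward gives 1992-11-21.
`weekday 0` advances to the next Sunday; 1992-11-21 is a Saturday, so it moves forward to 1992-11-22.

1992-11-22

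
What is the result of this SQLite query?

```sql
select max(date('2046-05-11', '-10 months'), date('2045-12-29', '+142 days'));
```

2046-05-20

date('2046-05-11', '-10 months') → 2045-07-11.
date('2045-12-29', '+142 days') → 2046-05-20.
Later of the two is 2046-05-20.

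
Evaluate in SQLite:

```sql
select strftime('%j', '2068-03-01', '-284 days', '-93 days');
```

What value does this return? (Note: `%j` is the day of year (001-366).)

049

First apply '-284 days', '-93 days': 2068-03-01 → 2067-02-18.
Day-of-year for 2067-02-18: days since 2067-01-01 inclusive = 49, zero-padded to 049.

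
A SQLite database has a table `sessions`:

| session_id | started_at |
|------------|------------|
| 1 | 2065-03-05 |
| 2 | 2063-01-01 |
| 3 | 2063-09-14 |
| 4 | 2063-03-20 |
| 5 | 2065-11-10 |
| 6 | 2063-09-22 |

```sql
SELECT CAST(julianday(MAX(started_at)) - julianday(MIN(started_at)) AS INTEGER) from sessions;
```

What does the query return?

1044

MIN = 2063-01-01, MAX = 2065-11-10.
30 days remain in January 2063 after the 1st (31 − 1).
Full months from February 2063 through October 2065 contribute their day counts.
Then 10 days into November 2065.
Total: 30 + 28 + 31 + 30 + 31 + 30 + 31 + 31 + 30 + 31 + 30 + 31 + 31 + 29 + 31 + 30 + 31 + 30 + 31 + 31 + 30 + 31 + 30 + 31 + 31 + 28 + 31 + 30 + 31 + 30 + 31 + 31 + 30 + 31 + 10 = 1044.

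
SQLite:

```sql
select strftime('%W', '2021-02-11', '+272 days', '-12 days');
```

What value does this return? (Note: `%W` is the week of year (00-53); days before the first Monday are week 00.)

43

First apply '+272 days', '-12 days': 2021-02-11 → 2021-10-29.
2021-10-29 is a Friday. SQLite's %W counts Mondays since the year started; the result is 43.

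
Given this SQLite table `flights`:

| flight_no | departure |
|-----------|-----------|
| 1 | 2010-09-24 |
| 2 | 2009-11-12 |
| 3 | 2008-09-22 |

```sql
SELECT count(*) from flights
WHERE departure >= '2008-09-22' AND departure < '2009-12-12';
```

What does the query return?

Rows in [2008-09-22, 2009-12-12): 2009-11-12, 2008-09-22 → 2 rows.

2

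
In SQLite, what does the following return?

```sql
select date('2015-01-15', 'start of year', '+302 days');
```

2015-10-30

`start of year` rewinds 2015-01-15 to 2015-01-01.
Applying '+302 days' to 2015-01-01: counting 302 days forward gives 2015-10-30.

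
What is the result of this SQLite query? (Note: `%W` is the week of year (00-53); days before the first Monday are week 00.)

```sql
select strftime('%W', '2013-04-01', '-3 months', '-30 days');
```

48

First apply '-3 months', '-30 days': 2013-04-01 → 2012-12-02.
2012-12-02 is a Sunday. SQLite's %W counts Mondays since the year started; the result is 48.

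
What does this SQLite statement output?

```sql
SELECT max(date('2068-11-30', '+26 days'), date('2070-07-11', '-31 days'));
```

2070-06-10

date('2068-11-30', '+26 days') → 2068-12-26.
date('2070-07-11', '-31 days') → 2070-06-10.
Later of the two is 2070-06-10.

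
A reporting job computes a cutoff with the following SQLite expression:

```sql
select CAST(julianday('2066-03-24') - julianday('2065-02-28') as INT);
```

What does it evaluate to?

389

0 days remain in February 2065 after the 28th (28 − 28).
Full months from March 2065 through February 2066 contribute their day counts.
Then 24 days into March 2066.
Total: 0 + 31 + 30 + 31 + 30 + 31 + 31 + 30 + 31 + 30 + 31 + 31 + 28 + 24 = 389.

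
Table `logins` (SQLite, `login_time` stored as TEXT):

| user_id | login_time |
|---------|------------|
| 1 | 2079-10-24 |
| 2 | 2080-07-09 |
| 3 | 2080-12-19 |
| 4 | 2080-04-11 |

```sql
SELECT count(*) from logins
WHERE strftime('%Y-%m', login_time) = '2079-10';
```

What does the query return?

1

Rows with year-month 2079-10: 2079-10-24 → 1.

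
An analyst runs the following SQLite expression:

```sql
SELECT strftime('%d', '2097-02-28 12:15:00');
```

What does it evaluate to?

`%d` extracts the 2-digit day of month: 28.

28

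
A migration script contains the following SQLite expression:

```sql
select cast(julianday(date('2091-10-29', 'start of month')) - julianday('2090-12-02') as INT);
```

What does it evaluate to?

303

`start of month` rewinds 2091-10-29 to 2091-10-01.
29 days remain in December 2090 after the 2nd (31 − 2).
Full months from January 2091 through September 2091 contribute their day counts.
Then 1 day into October 2091.
Total: 29 + 31 + 28 + 31 + 30 + 31 + 30 + 31 + 31 + 30 + 1 = 303.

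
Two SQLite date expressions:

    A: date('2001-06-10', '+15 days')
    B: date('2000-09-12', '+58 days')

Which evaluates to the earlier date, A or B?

A = 2001-06-25.
B = 2000-11-09.
B is earlier.

B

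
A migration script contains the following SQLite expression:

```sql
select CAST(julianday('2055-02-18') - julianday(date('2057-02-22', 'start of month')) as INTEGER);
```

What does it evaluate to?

`start of month` rewinds 2057-02-22 to 2057-02-01.
10 days remain in February 2055 after the 18th (28 − 18).
Full months from March 2055 through January 2057 contribute their day counts.
Then 1 day into February 2057.
Total: 10 + 31 + 30 + 31 + 30 + 31 + 31 + 30 + 31 + 30 + 31 + 31 + 29 + 31 + 30 + 31 + 30 + 31 + 31 + 30 + 31 + 30 + 31 + 31 + 1 = 714.
The subtraction is earlier − later, so the result is −714 → -714.

-714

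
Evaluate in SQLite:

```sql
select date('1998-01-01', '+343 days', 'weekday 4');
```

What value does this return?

Applying '+343 days' to 1998-01-01: counting 343 days forward gives 1998-12-10.
`weekday 4` advances to the next Thursday; 1998-12-10 is already a Thursday, so it stays at 1998-12-10.

1998-12-10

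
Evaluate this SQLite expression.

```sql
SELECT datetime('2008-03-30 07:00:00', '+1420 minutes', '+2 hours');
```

2008-03-31 08:40:00

1420 minutes = 23h 40m; +1420 minutes from 2008-03-30 07:00:00 is 2008-03-31 06:40:00 (crosses midnight).
+2 hours from 2008-03-31 06:40:00 is 2008-03-31 08:40:00.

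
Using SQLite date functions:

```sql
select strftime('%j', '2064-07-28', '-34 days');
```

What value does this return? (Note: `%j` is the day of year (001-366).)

First apply '-34 days': 2064-07-28 → 2064-06-24.
Day-of-year for 2064-06-24: days since 2064-01-01 inclusive = 176, zero-padded to 176.

176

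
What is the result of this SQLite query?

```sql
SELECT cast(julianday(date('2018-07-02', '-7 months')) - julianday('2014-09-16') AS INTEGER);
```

Adding -7 months to 2018-07-02 gives 2017-12-02.
14 days remain in September 2014 after the 16th (30 − 16).
Full months from October 2014 through November 2017 contribute their day counts.
Then 2 days into December 2017.
Total: 14 + 31 + 30 + 31 + 31 + 28 + 31 + 30 + 31 + 30 + 31 + 31 + 30 + 31 + 30 + 31 + 31 + 29 + 31 + 30 + 31 + 30 + 31 + 31 + 30 + 31 + 30 + 31 + 31 + 28 + 31 + 30 + 31 + 30 + 31 + 31 + 30 + 31 + 30 + 2 = 1173.

1173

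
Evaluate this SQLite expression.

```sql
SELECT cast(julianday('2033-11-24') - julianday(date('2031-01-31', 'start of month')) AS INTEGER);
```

`start of month` rewinds 2031-01-31 to 2031-01-01.
30 days remain in January 2031 after the 1st (31 − 1).
Full months from February 2031 through October 2033 contribute their day counts.
Then 24 days into November 2033.
Total: 30 + 28 + 31 + 30 + 31 + 30 + 31 + 31 + 30 + 31 + 30 + 31 + 31 + 29 + 31 + 30 + 31 + 30 + 31 + 31 + 30 + 31 + 30 + 31 + 31 + 28 + 31 + 30 + 31 + 30 + 31 + 31 + 30 + 31 + 24 = 1058.

1058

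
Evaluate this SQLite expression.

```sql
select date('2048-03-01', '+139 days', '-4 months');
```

Applying '+139 days' to 2048-03-01: counting 139 days forward gives 2048-07-18.
Adding -4 months to 2048-07-18 gives 2048-03-18.

2048-03-18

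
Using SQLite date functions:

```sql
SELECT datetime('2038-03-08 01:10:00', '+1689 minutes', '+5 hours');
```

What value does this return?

2038-03-09 10:19:00

1689 minutes = 28h 9m; +1689 minutes from 2038-03-08 01:10:00 is 2038-03-09 05:19:00 (crosses midnight).
+5 hours from 2038-03-09 05:19:00 is 2038-03-09 10:19:00.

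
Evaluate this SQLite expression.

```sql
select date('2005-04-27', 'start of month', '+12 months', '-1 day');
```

`start of month` rewinds 2005-04-27 to 2005-04-01.
Adding +12 months to 2005-04-01 gives 2006-04-01.
Going back 1 day from 2006-04-01 reaches 2006-03-31 (last day of March, 31 days).

2006-03-31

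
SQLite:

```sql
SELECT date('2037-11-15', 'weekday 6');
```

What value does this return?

2037-11-21

`weekday 6` advances to the next Saturday; 2037-11-15 is a Sunday, so it moves forward to 2037-11-21.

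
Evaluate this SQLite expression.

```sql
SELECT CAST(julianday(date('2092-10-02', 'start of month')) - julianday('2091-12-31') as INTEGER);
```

275

`start of month` rewinds 2092-10-02 to 2092-10-01.
0 days remain in December 2091 after the 31st (31 − 31).
Full months from January 2092 through September 2092 contribute their day counts.
Then 1 day into October 2092.
Total: 0 + 31 + 29 + 31 + 30 + 31 + 30 + 31 + 31 + 30 + 1 = 275.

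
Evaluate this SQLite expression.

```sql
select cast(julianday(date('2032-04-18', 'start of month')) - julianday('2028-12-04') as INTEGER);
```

`start of month` rewinds 2032-04-18 to 2032-04-01.
27 days remain in December 2028 after the 4th (31 − 4).
Full months from January 2029 through March 2032 contribute their day counts.
Then 1 day into April 2032.
Total: 27 + 31 + 28 + 31 + 30 + 31 + 30 + 31 + 31 + 30 + 31 + 30 + 31 + 31 + 28 + 31 + 30 + 31 + 30 + 31 + 31 + 30 + 31 + 30 + 31 + 31 + 28 + 31 + 30 + 31 + 30 + 31 + 31 + 30 + 31 + 30 + 31 + 31 + 29 + 31 + 1 = 1214.

1214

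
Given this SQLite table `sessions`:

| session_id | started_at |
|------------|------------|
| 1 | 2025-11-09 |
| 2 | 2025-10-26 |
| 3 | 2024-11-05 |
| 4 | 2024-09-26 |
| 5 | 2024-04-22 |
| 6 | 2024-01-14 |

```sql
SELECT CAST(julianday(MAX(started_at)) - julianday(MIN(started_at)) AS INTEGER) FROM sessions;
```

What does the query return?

MIN = 2024-01-14, MAX = 2025-11-09.
17 days remain in January 2024 after the 14th (31 − 14).
Full months from February 2024 through October 2025 contribute their day counts.
Then 9 days into November 2025.
Total: 17 + 29 + 31 + 30 + 31 + 30 + 31 + 31 + 30 + 31 + 30 + 31 + 31 + 28 + 31 + 30 + 31 + 30 + 31 + 31 + 30 + 31 + 9 = 665.

665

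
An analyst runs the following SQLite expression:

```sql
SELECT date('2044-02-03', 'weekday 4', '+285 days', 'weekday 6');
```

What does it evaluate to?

`weekday 4` advances to the next Thursday; 2044-02-03 is a Wednesday, so it moves forward to 2044-02-04.
Applying '+285 days' to 2044-02-04: counting 285 days forward gives 2044-11-15.
`weekday 6` advances to the next Saturday; 2044-11-15 is a Tuesday, so it moves forward to 2044-11-19.

2044-11-19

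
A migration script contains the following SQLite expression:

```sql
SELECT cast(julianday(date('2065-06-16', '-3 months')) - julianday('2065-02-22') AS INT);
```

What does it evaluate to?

Adding -3 months to 2065-06-16 gives 2065-03-16.
6 days remain in February 2065 after the 22nd (28 − 22).
Then 16 days into March 2065.
Total: 6 + 16 = 22.

22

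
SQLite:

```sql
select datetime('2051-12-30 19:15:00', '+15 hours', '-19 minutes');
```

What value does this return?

2051-12-31 09:56:00

+15 hours from 2051-12-30 19:15:00 is 2051-12-31 10:15:00 (crosses midnight).
-19 minutes from 2051-12-31 10:15:00 is 2051-12-31 09:56:00.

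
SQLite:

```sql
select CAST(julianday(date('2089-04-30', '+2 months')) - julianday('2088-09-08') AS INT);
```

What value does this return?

295

Adding +2 months to 2089-04-30 gives 2089-06-30.
22 days remain in September 2088 after the 8th (30 − 8).
Full months from October 2088 through May 2089 contribute their day counts.
Then 30 days into June 2089.
Total: 22 + 31 + 30 + 31 + 31 + 28 + 31 + 30 + 31 + 30 = 295.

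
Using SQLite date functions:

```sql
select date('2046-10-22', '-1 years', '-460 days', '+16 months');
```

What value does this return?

2045-11-19

Adding -1 year to 2046-10-22 gives 2045-10-22.
Applying '-460 days' to 2045-10-22: counting 460 days back gives 2044-07-19.
Adding +16 months to 2044-07-19 gives 2045-11-19.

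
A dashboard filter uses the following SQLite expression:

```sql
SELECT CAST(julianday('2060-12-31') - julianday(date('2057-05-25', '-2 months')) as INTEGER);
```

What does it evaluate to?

1377

Adding -2 months to 2057-05-25 gives 2057-03-25.
6 days remain in March 2057 after the 25th (31 − 25).
Full months from April 2057 through November 2060 contribute their day counts.
Then 31 days into December 2060.
Total: 6 + 30 + 31 + 30 + 31 + 31 + 30 + 31 + 30 + 31 + 31 + 28 + 31 + 30 + 31 + 30 + 31 + 31 + 30 + 31 + 30 + 31 + 31 + 28 + 31 + 30 + 31 + 30 + 31 + 31 + 30 + 31 + 30 + 31 + 31 + 29 + 31 + 30 + 31 + 30 + 31 + 31 + 30 + 31 + 30 + 31 = 1377.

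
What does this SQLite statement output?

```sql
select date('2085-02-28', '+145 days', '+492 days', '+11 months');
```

2087-10-27

Applying '+145 days' to 2085-02-28: counting 145 days forward gives 2085-07-23.
Applying '+492 days' to 2085-07-23: counting 492 days forward gives 2086-11-27.
Adding +11 months to 2086-11-27 gives 2087-10-27.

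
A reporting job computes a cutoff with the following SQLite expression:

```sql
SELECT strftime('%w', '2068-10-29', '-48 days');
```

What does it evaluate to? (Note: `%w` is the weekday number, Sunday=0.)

First apply '-48 days': 2068-10-29 → 2068-09-11.
2068-09-11 is a Tuesday; with Sunday=0 that is 2.

2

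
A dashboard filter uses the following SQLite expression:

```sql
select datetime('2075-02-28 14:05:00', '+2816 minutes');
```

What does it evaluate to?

2816 minutes = 46h 56m; +2816 minutes from 2075-02-28 14:05:00 is 2075-03-02 13:01:00 (crosses midnight).

2075-03-02 13:01:00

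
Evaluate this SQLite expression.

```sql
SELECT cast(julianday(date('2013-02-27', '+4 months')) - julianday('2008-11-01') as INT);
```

Adding +4 months to 2013-02-27 gives 2013-06-27.
29 days remain in November 2008 after the 1st (30 − 1).
Full months from December 2008 through May 2013 contribute their day counts.
Then 27 days into June 2013.
Total: 29 + 31 + 31 + 28 + 31 + 30 + 31 + 30 + 31 + 31 + 30 + 31 + 30 + 31 + 31 + 28 + 31 + 30 + 31 + 30 + 31 + 31 + 30 + 31 + 30 + 31 + 31 + 28 + 31 + 30 + 31 + 30 + 31 + 31 + 30 + 31 + 30 + 31 + 31 + 29 + 31 + 30 + 31 + 30 + 31 + 31 + 30 + 31 + 30 + 31 + 31 + 28 + 31 + 30 + 31 + 27 = 1699.

1699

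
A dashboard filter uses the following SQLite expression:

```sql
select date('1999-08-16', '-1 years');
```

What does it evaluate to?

Adding -1 year to 1999-08-16 gives 1998-08-16.

1998-08-16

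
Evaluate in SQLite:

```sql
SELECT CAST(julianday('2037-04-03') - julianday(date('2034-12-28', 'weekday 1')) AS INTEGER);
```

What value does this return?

`weekday 1` advances to the next Monday; 2034-12-28 is a Thursday, so it moves forward to 2035-01-01.
30 days remain in January 2035 after the 1st (31 − 1).
Full months from February 2035 through March 2037 contribute their day counts.
Then 3 days into April 2037.
Total: 30 + 28 + 31 + 30 + 31 + 30 + 31 + 31 + 30 + 31 + 30 + 31 + 31 + 29 + 31 + 30 + 31 + 30 + 31 + 31 + 30 + 31 + 30 + 31 + 31 + 28 + 31 + 3 = 823.

823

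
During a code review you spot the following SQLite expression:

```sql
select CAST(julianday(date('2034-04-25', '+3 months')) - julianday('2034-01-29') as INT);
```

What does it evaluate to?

177

Adding +3 months to 2034-04-25 gives 2034-07-25.
2 days remain in January 2034 after the 29th (31 − 29).
February 2034: 28 days.
March 2034: 31 days.
April 2034: 30 days.
May 2034: 31 days.
June 2034: 30 days.
Then 25 days into July 2034.
Total: 2 + 28 + 31 + 30 + 31 + 30 + 25 = 177.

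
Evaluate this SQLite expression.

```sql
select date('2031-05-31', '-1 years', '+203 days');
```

Adding -1 year to 2031-05-31 gives 2030-05-31.
Applying '+203 days' to 2030-05-31: counting 203 days forward gives 2030-12-20.

2030-12-20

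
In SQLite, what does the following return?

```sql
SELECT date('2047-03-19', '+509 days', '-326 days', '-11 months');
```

Applying '+509 days' to 2047-03-19: counting 509 days forward gives 2048-08-09.
Applying '-326 days' to 2048-08-09: counting 326 days back gives 2047-09-18.
Adding -11 months to 2047-09-18 gives 2046-10-18.

2046-10-18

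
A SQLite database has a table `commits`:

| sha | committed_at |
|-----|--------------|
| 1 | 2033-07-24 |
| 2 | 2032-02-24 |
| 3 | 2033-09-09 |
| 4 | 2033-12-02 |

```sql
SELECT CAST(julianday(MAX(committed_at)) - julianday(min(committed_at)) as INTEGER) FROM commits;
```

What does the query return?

647

MIN = 2032-02-24, MAX = 2033-12-02.
5 days remain in February 2032 after the 24th (29 − 24).
Full months from March 2032 through November 2033 contribute their day counts.
Then 2 days into December 2033.
Total: 5 + 31 + 30 + 31 + 30 + 31 + 31 + 30 + 31 + 30 + 31 + 31 + 28 + 31 + 30 + 31 + 30 + 31 + 31 + 30 + 31 + 30 + 2 = 647.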